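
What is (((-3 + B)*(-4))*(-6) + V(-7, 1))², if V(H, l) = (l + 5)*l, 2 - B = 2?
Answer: 4356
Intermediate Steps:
B = 0 (B = 2 - 1*2 = 2 - 2 = 0)
V(H, l) = l*(5 + l) (V(H, l) = (5 + l)*l = l*(5 + l))
(((-3 + B)*(-4))*(-6) + V(-7, 1))² = (((-3 + 0)*(-4))*(-6) + 1*(5 + 1))² = (-3*(-4)*(-6) + 1*6)² = (12*(-6) + 6)² = (-72 + 6)² = (-66)² = 4356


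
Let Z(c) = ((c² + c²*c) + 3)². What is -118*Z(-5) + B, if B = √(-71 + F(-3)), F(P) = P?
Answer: -1110262 + I*√74 ≈ -1.1103e+6 + 8.6023*I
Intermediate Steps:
B = I*√74 (B = √(-71 - 3) = √(-74) = I*√74 ≈ 8.6023*I)
Z(c) = (3 + c² + c³)² (Z(c) = ((c² + c³) + 3)² = (3 + c² + c³)²)
-118*Z(-5) + B = -118*(3 + (-5)² + (-5)³)² + I*√74 = -118*(3 + 25 - 125)² + I*√74 = -118*(-97)² + I*√74 = -118*9409 + I*√74 = -1110262 + I*√74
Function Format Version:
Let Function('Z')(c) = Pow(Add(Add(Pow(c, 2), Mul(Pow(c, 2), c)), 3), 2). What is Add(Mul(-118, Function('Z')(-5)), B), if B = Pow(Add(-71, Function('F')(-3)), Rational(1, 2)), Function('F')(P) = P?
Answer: Add(-1110262, Mul(I, Pow(74, Rational(1, 2)))) ≈ Add(-1.1103e+6, Mul(8.6023, I))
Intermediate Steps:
B = Mul(I, Pow(74, Rational(1, 2))) (B = Pow(Add(-71, -3), Rational(1, 2)) = Pow(-74, Rational(1, 2)) = Mul(I, Pow(74, Rational(1, 2))) ≈ Mul(8.6023, I))
Function('Z')(c) = Pow(Add(3, Pow(c, 2), Pow(c, 3)), 2) (Function('Z')(c) = Pow(Add(Add(Pow(c, 2), Pow(c, 3)), 3), 2) = Pow(Add(3, Pow(c, 2), Pow(c, 3)), 2))
Add(Mul(-118, Function('Z')(-5)), B) = Add(Mul(-118, Pow(Add(3, Pow(-5, 2), Pow(-5, 3)), 2)), Mul(I, Pow(74, Rational(1, 2)))) = Add(Mul(-118, Pow(Add(3, 25, -125), 2)), Mul(I, Pow(74, Rational(1, 2)))) = Add(Mul(-118, Pow(-97, 2)), Mul(I, Pow(74, Rational(1, 2)))) = Add(Mul(-118, 9409), Mul(I, Pow(74, Rational(1, 2)))) = Add(-1110262, Mul(I, Pow(74, Rational(1, 2))))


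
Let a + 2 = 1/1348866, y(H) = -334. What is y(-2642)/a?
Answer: 450521244/2697731 ≈ 167.00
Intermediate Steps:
a = -2697731/1348866 (a = -2 + 1/1348866 = -2697731/1348866 ≈ -2.0000)
y(-2642)/a = -334/(-2697731/1348866) = -334*(-1348866/2697731) = 450521244/2697731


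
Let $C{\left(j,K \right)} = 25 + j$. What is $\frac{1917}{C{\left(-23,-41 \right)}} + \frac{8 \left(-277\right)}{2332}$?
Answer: $\frac{1116503}{1166} \approx 957.55$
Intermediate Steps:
$\frac{1917}{C{\left(-23,-41 \right)}} + \frac{8 \left(-277\right)}{2332} = \frac{1917}{25 - 23} + \frac{8 \left(-277\right)}{2332} = \frac{1917}{2} - \frac{554}{583} = \frac{1116503}{1166}$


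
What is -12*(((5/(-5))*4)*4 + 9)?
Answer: 84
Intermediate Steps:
-12*(((5/(-5))*4)*4 + 9) = -12*(((5*(-1/5))*4)*4 + 9) = -12*(-1*4*4 + 9) = -12*(-4*4 + 9) = -12*(-16 + 9) = -12*(-7) = 84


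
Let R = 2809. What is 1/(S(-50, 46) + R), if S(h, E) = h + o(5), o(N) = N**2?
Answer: 1/2784 ≈ 0.00035920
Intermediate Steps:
S(h, E) = 25 + h (S(h, E) = h + 5**2 = h + 25 = 25 + h)
1/(S(-50, 46) + R) = 1/((25 - 50) + 2809) = 1/(-25 + 2809) = 1/2784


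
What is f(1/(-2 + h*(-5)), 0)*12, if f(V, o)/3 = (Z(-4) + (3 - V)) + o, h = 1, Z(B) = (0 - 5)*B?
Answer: 5832/7 ≈ 833.14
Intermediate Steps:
Z(B) = -5*B
f(V, o) = 69 - 3*V + 3*o (f(V, o) = 3*((-5*(-4) + (3 - V)) + o) = 3*((20 + (3 - V)) + o) = 3*((23 - V) + o) = 3*(23 + o - V) = 69 - 3*V + 3*o)
f(1/(-2 + h*(-5)), 0)*12 = (69 - 3/(-2 + 1*(-5)) + 3*0)*12 = (69 - 3/(-2 - 5) + 0)*12 = (69 - 3/(-7) + 0)*12 = (69 - 3*(-1/7) + 0)*12 = (69 + 3/7 + 0)*12 = (486/7)*12 = 5832/7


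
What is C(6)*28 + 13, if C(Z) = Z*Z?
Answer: 1021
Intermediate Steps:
C(Z) = Z²
C(6)*28 + 13 = 6²*28 + 13 = 36*28 + 13 = 1008 + 13 = 1021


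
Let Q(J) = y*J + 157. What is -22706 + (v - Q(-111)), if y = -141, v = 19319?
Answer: -19195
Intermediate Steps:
Q(J) = 157 - 141*J (Q(J) = -141*J + 157 = 157 - 141*J)
-22706 + (v - Q(-111)) = -22706 + (19319 - (157 - 141*(-111))) = -22706 + (19319 - (157 + 15651)) = -22706 + (19319 - 1*15808) = -22706 + (19319 - 15808) = -22706 + 3511 = -19195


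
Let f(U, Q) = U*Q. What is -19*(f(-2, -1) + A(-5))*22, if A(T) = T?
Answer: 1254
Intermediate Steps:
f(U, Q) = Q*U
-19*(f(-2, -1) + A(-5))*22 = -19*(-1*(-2) - 5)*22 = -19*(2 - 5)*22 = -19*(-3)*22 = 57*22 = 1254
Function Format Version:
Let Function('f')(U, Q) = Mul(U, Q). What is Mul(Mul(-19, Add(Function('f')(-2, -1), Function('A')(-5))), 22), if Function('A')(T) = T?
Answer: 1254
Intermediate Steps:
Function('f')(U, Q) = Mul(Q, U)
Mul(Mul(-19, Add(Function('f')(-2, -1), Function('A')(-5))), 22) = Mul(Mul(-19, Add(Mul(-1, -2), -5)), 22) = Mul(Mul(-19, Add(2, -5)), 22) = Mul(Mul(-19, -3), 22) = Mul(57, 22) = 1254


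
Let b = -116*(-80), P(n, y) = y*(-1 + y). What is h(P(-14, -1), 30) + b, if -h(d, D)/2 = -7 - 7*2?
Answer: 9322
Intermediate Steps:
h(d, D) = 42 (h(d, D) = -2*(-7 - 7*2) = -2*(-7 - 14) = -2*(-21) = 42)
b = 9280
h(P(-14, -1), 30) + b = 42 + 9280 = 9322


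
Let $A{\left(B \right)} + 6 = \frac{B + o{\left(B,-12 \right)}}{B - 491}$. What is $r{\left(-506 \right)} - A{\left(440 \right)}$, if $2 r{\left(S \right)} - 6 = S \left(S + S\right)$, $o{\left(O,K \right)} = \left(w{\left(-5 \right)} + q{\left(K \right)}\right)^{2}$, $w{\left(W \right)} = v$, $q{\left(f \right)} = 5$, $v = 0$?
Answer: $\frac{4352920}{17} \approx 2.5605 \cdot 10^{5}$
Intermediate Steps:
$w{\left(W \right)} = 0$
$o{\left(O,K \right)} = 25$ ($o{\left(O,K \right)} = \left(0 + 5\right)^{2} = 5^{2} = 25$)
$A{\left(B \right)} = -6 + \frac{25 + B}{-491 + B}$ ($A{\left(B \right)} = -6 + \frac{B + 25}{B - 491} = -6 + \frac{25 + B}{-491 + B}$)
$r{\left(S \right)} = 3 + S^{2}$ ($r{\left(S \right)} = 3 + \frac{S \left(S + S\right)}{2} = 3 + \frac{S 2 S}{2} = 3 + \frac{2 S^{2}}{2} = 3 + S^{2}$)
$r{\left(-506 \right)} - A{\left(440 \right)} = \left(3 + \left(-506\right)^{2}\right) - \frac{2971 - 2200}{-491 + 440} = \left(3 + 256036\right) - \frac{2971 - 2200}{-51} = 256039 - \left(- \frac{1}{51}\right) 771 = 256039 - - \frac{257}{17} = 256039 + \frac{257}{17} = \frac{4352920}{17}$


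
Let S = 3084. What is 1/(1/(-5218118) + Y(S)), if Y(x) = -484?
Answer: -5218118/2525569113 ≈ -0.0020661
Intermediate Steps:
1/(1/(-5218118) + Y(S)) = 1/(1/(-5218118) - 484) = 1/(-1/5218118 - 484) = 1/(-2525569113/5218118) = -5218118/2525569113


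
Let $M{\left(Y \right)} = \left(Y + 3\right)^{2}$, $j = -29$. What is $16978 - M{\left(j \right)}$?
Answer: $16302$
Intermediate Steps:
$M{\left(Y \right)} = \left(3 + Y\right)^{2}$
$16978 - M{\left(j \right)} = 16978 - \left(3 - 29\right)^{2} = 16978 - \left(-26\right)^{2} = 16978 - 676 = 16302$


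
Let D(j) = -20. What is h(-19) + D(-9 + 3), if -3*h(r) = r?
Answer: -41/3 ≈ -13.667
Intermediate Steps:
h(r) = -r/3
h(-19) + D(-9 + 3) = -⅓*(-19) - 20 = 19/3 - 20 = -41/3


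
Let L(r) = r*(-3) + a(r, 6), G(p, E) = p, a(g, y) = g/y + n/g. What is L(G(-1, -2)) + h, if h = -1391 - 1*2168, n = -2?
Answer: -21325/6 ≈ -3554.2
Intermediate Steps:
a(g, y) = -2/g + g/y (a(g, y) = g/y - 2/g = -2/g + g/y)
L(r) = -2/r - 17*r/6 (L(r) = r*(-3) + (-2/r + r/6) = -3*r + (-2/r + r*(⅙)) = -3*r + (-2/r + r/6) = -2/r - 17*r/6)
h = -3559 (h = -1391 - 2168 = -3559)
L(G(-1, -2)) + h = (-2/(-1) - 17/6*(-1)) - 3559 = (-2*(-1) + 17/6) - 3559 = (2 + 17/6) - 3559 = 29/6 - 3559 = -21325/6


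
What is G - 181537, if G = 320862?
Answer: 139325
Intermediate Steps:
G - 181537 = 320862 - 181537 = 139325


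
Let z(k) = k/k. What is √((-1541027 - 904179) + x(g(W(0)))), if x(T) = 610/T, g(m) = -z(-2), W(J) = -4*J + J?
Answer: 2*I*√611454 ≈ 1563.9*I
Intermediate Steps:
z(k) = 1
W(J) = -3*J
g(m) = -1 (g(m) = -1*1 = -1)
√((-1541027 - 904179) + x(g(W(0)))) = √((-1541027 - 904179) + 610/(-1)) = √(-2445206 + 610*(-1)) = √(-2445206 - 610) = √(-2445816) = 2*I*√611454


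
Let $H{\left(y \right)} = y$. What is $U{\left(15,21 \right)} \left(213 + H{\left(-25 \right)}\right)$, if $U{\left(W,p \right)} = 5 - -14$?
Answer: $3572$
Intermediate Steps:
$U{\left(W,p \right)} = 19$ ($U{\left(W,p \right)} = 5 + 14 = 19$)
$U{\left(15,21 \right)} \left(213 + H{\left(-25 \right)}\right) = 19 \left(213 - 25\right) = 19 \cdot 188 = 3572$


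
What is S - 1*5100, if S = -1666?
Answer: -6766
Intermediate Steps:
S - 1*5100 = -1666 - 1*5100 = -1666 - 5100 = -6766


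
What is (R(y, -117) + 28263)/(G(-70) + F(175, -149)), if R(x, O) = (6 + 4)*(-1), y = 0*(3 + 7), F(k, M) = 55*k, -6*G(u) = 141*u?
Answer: 28253/11270 ≈ 2.5069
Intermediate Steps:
G(u) = -47*u/2
y = 0 (y = 0*10 = 0)
R(x, O) = -10 (R(x, O) = 10*(-1) = -10)
(R(y, -117) + 28263)/(G(-70) + F(175, -149)) = (-10 + 28263)/(-47/2*(-70) + 55*175) = 28253/(1645 + 9625) = 28253/11270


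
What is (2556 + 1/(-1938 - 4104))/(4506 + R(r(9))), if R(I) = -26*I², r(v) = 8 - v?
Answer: 2206193/3866880 ≈ 0.57054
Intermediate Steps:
(2556 + 1/(-1938 - 4104))/(4506 + R(r(9))) = (2556 + 1/(-1938 - 4104))/(4506 - 26*(8 - 1*9)²) = (2556 + 1/(-6042))/(4506 - 26*(8 - 9)²) = (2556 - 1/6042)/(4506 - 26*(-1)²) = 15443351/(6042*(4506 - 26*1)) = 15443351/(6042*(4506 - 26)) = (15443351/6042)/4480 = (15443351/6042)*(1/4480) = 2206193/3866880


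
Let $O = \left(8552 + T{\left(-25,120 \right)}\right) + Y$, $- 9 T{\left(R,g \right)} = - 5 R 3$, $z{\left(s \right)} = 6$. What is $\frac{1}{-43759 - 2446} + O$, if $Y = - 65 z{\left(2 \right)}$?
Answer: $\frac{1125600002}{138615} \approx 8120.3$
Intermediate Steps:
$Y = -390$ ($Y = \left(-65\right) 6 = -390$)
$T{\left(R,g \right)} = \frac{5 R}{3}$ ($T{\left(R,g \right)} = - \frac{- 5 R 3}{9} = - \frac{\left(-15\right) R}{9} = \frac{5 R}{3}$)
$O = \frac{24361}{3}$ ($O = \left(8552 + \frac{5}{3} \left(-25\right)\right) - 390 = \left(8552 - \frac{125}{3}\right) - 390 = \frac{25531}{3} - 390 = \frac{24361}{3} \approx 8120.3$)
$\frac{1}{-43759 - 2446} + O = \frac{1}{-43759 - 2446} + \frac{24361}{3} = \frac{1}{-46205} + \frac{24361}{3} = - \frac{1}{46205} + \frac{24361}{3} = \frac{1125600002}{138615}$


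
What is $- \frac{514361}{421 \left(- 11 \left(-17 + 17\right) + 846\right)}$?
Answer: $- \frac{514361}{356166} \approx -1.4442$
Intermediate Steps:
$- \frac{514361}{421 \left(- 11 \left(-17 + 17\right) + 846\right)} = - \frac{514361}{421 \left(\left(-11\right) 0 + 846\right)} = - \frac{514361}{421 \left(0 + 846\right)} = - \frac{514361}{421 \cdot 846} = - \frac{514361}{356166}$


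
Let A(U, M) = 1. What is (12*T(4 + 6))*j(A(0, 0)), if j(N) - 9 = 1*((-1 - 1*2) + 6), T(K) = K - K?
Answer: 0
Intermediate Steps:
T(K) = 0
j(N) = 12 (j(N) = 9 + 1*((-1 - 1*2) + 6) = 9 + 1*((-1 - 2) + 6) = 9 + 1*(-3 + 6) = 9 + 1*3 = 9 + 3 = 12)
(12*T(4 + 6))*j(A(0, 0)) = (12*0)*12 = 0*12 = 0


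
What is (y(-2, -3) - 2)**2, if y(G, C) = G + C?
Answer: 49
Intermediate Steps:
y(G, C) = C + G
(y(-2, -3) - 2)**2 = ((-3 - 2) - 2)**2 = (-5 - 2)**2 = (-7)**2 = 49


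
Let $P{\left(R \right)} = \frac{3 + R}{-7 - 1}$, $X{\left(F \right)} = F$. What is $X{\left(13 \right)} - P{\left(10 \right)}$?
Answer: $\frac{117}{8} \approx 14.625$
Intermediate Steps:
$P{\left(R \right)} = - \frac{3}{8} - \frac{R}{8}$ ($P{\left(R \right)} = \frac{3 + R}{-8} = \left(3 + R\right) \left(- \frac{1}{8}\right) = - \frac{3}{8} - \frac{R}{8}$)
$X{\left(13 \right)} - P{\left(10 \right)} = 13 - \left(- \frac{3}{8} - \frac{5}{4}\right) = 13 - - \frac{13}{8} = 13 + \frac{13}{8} = \frac{117}{8}$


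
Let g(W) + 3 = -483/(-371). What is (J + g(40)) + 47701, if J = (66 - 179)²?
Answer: 3204820/53 ≈ 60468.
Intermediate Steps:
g(W) = -90/53 (g(W) = -3 - 483/(-371) = -3 - 483*(-1/371) = -3 + 69/53 = -90/53)
J = 12769 (J = (-113)² = 12769)
(J + g(40)) + 47701 = (12769 - 90/53) + 47701 = 676667/53 + 47701 = 3204820/53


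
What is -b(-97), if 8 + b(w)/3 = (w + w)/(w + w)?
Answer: 21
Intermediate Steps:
b(w) = -21 (b(w) = -24 + 3*((w + w)/(w + w)) = -24 + 3*((2*w)/((2*w))) = -24 + 3*((2*w)*(1/(2*w))) = -24 + 3*1 = -24 + 3 = -21)
-b(-97) = -1*(-21) = 21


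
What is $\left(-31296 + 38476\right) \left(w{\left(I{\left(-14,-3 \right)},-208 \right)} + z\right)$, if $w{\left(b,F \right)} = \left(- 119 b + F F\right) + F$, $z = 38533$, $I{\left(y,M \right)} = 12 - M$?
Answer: $572992720$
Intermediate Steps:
$w{\left(b,F \right)} = F + F^{2} - 119 b$ ($w{\left(b,F \right)} = \left(- 119 b + F^{2}\right) + F = \left(F^{2} - 119 b\right) + F = F + F^{2} - 119 b$)
$\left(-31296 + 38476\right) \left(w{\left(I{\left(-14,-3 \right)},-208 \right)} + z\right) = \left(-31296 + 38476\right) \left(\left(-208 + \left(-208\right)^{2} - 119 \left(12 - -3\right)\right) + 38533\right) = 7180 \left(\left(-208 + 43264 - 119 \left(12 + 3\right)\right) + 38533\right) = 7180 \left(\left(-208 + 43264 - 1785\right) + 38533\right) = 7180 \left(41271 + 38533\right) = 7180 \cdot 79804 = 572992720$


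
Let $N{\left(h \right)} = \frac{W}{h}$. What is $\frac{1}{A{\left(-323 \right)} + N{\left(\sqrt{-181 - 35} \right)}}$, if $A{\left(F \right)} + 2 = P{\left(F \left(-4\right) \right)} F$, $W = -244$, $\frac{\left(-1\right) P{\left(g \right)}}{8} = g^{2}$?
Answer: $\frac{58230605349}{251170622171184256447} - \frac{183 i \sqrt{6}}{502341244342368512894} \approx 2.3184 \cdot 10^{-10} - 8.9233 \cdot 10^{-19} i$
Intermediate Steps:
$P{\left(g \right)} = - 8 g^{2}$
$A{\left(F \right)} = -2 - 128 F^{3}$ ($A{\left(F \right)} = -2 + - 8 \left(F \left(-4\right)\right)^{2} F = -2 + - 8 \left(- 4 F\right)^{2} F = -2 + - 8 \cdot 16 F^{2} F = -2 + - 128 F^{2} F = -2 - 128 F^{3}$)
$N{\left(h \right)} = - \frac{244}{h}$
$\frac{1}{A{\left(-323 \right)} + N{\left(\sqrt{-181 - 35} \right)}} = \frac{1}{\left(-2 - 128 \left(-323\right)^{3}\right) - \frac{244}{\sqrt{-181 - 35}}} = \frac{1}{\left(-2 - -4313378176\right) - \frac{244}{\sqrt{-216}}} = \frac{1}{\left(-2 + 4313378176\right) - \frac{244}{6 i \sqrt{6}}} = \frac{1}{4313378174 - 244 \left(- \frac{i \sqrt{6}}{36}\right)} = \frac{1}{4313378174 + \frac{61 i \sqrt{6}}{9}}$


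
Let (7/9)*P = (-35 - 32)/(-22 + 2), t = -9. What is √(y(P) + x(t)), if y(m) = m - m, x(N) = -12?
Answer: 2*I*√3 ≈ 3.4641*I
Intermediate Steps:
P = 603/140 (P = 9*((-35 - 32)/(-22 + 2))/7 = 9*(-67/(-20))/7 = 9*(-67*(-1/20))/7 = (9/7)*(67/20) = 603/140 ≈ 4.3071)
y(m) = 0
√(y(P) + x(t)) = √(0 - 12) = √(-12) = 2*I*√3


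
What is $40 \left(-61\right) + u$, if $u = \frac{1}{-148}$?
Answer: $- \frac{361121}{148} \approx -2440.0$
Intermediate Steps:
$u = - \frac{1}{148} \approx -0.0067568$
$40 \left(-61\right) + u = 40 \left(-61\right) - \frac{1}{148} = -2440 - \frac{1}{148} = - \frac{361121}{148}$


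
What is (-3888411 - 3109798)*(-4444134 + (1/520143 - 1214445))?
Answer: 20597620400542078364/520143 ≈ 3.9600e+13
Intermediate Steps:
(-3888411 - 3109798)*(-4444134 + (1/520143 - 1214445)) = -6998209*(-4444134 + (1/520143 - 1214445)) = -6998209*(-4444134 - 631685065634/520143) = -6998209*(-2943270256796/520143) = 20597620400542078364/520143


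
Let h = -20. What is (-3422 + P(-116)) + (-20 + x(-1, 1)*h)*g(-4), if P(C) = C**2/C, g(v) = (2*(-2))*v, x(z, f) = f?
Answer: -4178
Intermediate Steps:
g(v) = -4*v
P(C) = C
(-3422 + P(-116)) + (-20 + x(-1, 1)*h)*g(-4) = (-3422 - 116) + (-20 + 1*(-20))*(-4*(-4)) = -3538 + (-20 - 20)*16 = -3538 - 40*16 = -3538 - 640 = -4178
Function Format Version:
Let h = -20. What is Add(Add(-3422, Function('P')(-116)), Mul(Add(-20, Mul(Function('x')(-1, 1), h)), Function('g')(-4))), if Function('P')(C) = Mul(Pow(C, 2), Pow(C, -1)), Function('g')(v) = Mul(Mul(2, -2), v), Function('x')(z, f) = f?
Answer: -4178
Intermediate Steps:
Function('g')(v) = Mul(-4, v)
Function('P')(C) = C
Add(Add(-3422, Function('P')(-116)), Mul(Add(-20, Mul(Function('x')(-1, 1), h)), Function('g')(-4))) = Add(Add(-3422, -116), Mul(Add(-20, Mul(1, -20)), Mul(-4, -4))) = Add(-3538, Mul(Add(-20, -20), 16)) = Add(-3538, Mul(-40, 16)) = Add(-3538, -640) = -4178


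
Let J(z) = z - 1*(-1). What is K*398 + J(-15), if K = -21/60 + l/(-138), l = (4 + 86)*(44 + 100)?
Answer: -8632059/230 ≈ -37531.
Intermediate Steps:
l = 12960 (l = 90*144 = 12960)
J(z) = 1 + z (J(z) = z + 1 = 1 + z)
K = -43361/460 (K = -21/60 + 12960/(-138) = -21*1/60 + 12960*(-1/138) = -7/20 - 2160/23 = -43361/460 ≈ -94.263)
K*398 + J(-15) = -43361/460*398 + (1 - 15) = -8628839/230 - 14 = -8632059/230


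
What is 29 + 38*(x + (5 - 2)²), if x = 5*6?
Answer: 1511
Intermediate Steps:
x = 30
29 + 38*(x + (5 - 2)²) = 29 + 38*(30 + (5 - 2)²) = 29 + 38*(30 + 3²) = 29 + 38*(30 + 9) = 29 + 38*39 = 29 + 1482 = 1511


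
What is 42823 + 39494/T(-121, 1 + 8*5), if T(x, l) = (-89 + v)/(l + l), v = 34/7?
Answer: 82361/19 ≈ 4334.8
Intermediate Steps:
v = 34/7 (v = 34*(1/7) = 34/7 ≈ 4.8571)
T(x, l) = -589/(14*l) (T(x, l) = (-89 + 34/7)/(l + l) = -589*1/(2*l)/7 = -589/(14*l))
42823 + 39494/T(-121, 1 + 8*5) = 42823 + 39494/((-589/(14*(1 + 8*5)))) = 42823 + 39494/((-589/(14*(1 + 40)))) = 42823 + 39494/((-589/14/41)) = 42823 + 39494/((-589/14*1/41)) = 42823 + 39494/(-589/574) = 42823 + 39494*(-574/589) = 42823 - 731276/19 = 82361/19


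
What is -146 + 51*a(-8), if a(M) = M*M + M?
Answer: 2710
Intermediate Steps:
a(M) = M + M**2 (a(M) = M**2 + M = M + M**2)
-146 + 51*a(-8) = -146 + 51*(-8*(1 - 8)) = -146 + 51*(-8*(-7)) = -146 + 51*56 = -146 + 2856 = 2710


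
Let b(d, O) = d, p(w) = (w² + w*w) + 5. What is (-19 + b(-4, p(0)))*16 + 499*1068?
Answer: 532564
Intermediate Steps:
p(w) = 5 + 2*w² (p(w) = (w² + w²) + 5 = 2*w² + 5 = 5 + 2*w²)
(-19 + b(-4, p(0)))*16 + 499*1068 = (-19 - 4)*16 + 499*1068 = -23*16 + 532932 = -368 + 532932 = 532564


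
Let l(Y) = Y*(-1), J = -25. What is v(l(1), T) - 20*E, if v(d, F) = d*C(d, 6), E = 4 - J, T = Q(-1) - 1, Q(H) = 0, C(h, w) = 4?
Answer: -584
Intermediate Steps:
T = -1 (T = 0 - 1 = -1)
l(Y) = -Y
E = 29 (E = 4 - 1*(-25) = 4 + 25 = 29)
v(d, F) = 4*d (v(d, F) = d*4 = 4*d)
v(l(1), T) - 20*E = 4*(-1*1) - 20*29 = 4*(-1) - 580 = -4 - 580 = -584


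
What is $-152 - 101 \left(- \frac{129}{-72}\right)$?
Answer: $- \frac{7991}{24} \approx -332.96$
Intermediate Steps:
$-152 - 101 \left(- \frac{129}{-72}\right) = -152 - 101 \left(\left(-129\right) \left(- \frac{1}{72}\right)\right) = -152 - \frac{4343}{24} = - \frac{7991}{24}$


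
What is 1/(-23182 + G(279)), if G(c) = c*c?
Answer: 1/54659 ≈ 1.8295e-5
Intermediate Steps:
G(c) = c**2
1/(-23182 + G(279)) = 1/(-23182 + 279**2) = 1/(-23182 + 77841) = 1/54659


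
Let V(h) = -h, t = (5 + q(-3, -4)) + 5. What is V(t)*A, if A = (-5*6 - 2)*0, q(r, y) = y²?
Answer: 0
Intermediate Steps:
t = 26 (t = (5 + (-4)²) + 5 = (5 + 16) + 5 = 21 + 5 = 26)
A = 0 (A = (-30 - 2)*0 = -32*0 = 0)
V(t)*A = -1*26*0 = -26*0 = 0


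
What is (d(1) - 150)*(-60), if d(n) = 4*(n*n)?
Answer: 8760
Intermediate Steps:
d(n) = 4*n²
(d(1) - 150)*(-60) = (4*1² - 150)*(-60) = (4*1 - 150)*(-60) = (4 - 150)*(-60) = -146*(-60) = 8760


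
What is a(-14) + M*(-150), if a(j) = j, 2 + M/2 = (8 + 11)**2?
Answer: -107714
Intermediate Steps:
M = 718 (M = -4 + 2*(8 + 11)**2 = -4 + 2*19**2 = -4 + 2*361 = -4 + 722 = 718)
a(-14) + M*(-150) = -14 + 718*(-150) = -14 - 107700 = -107714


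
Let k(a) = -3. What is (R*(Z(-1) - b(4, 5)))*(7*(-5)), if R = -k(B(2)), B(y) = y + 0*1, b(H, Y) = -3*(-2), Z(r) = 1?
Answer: 525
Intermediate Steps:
b(H, Y) = 6
B(y) = y (B(y) = y + 0 = y)
R = 3 (R = -1*(-3) = 3)
(R*(Z(-1) - b(4, 5)))*(7*(-5)) = (3*(1 - 1*6))*(7*(-5)) = (3*(1 - 6))*(-35) = (3*(-5))*(-35) = -15*(-35) = 525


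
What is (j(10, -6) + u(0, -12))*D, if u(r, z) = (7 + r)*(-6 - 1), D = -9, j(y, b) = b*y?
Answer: 981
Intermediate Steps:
u(r, z) = -49 - 7*r (u(r, z) = (7 + r)*(-7) = -49 - 7*r)
(j(10, -6) + u(0, -12))*D = (-6*10 + (-49 - 7*0))*(-9) = (-60 + (-49 + 0))*(-9) = (-60 - 49)*(-9) = -109*(-9) = 981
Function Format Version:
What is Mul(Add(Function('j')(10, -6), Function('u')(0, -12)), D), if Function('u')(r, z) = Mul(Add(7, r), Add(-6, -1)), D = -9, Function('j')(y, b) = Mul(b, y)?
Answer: 981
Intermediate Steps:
Function('u')(r, z) = Add(-49, Mul(-7, r)) (Function('u')(r, z) = Mul(Add(7, r), -7) = Add(-49, Mul(-7, r)))
Mul(Add(Function('j')(10, -6), Function('u')(0, -12)), D) = Mul(Add(Mul(-6, 10), Add(-49, Mul(-7, 0))), -9) = Mul(Add(-60, Add(-49, 0)), -9) = Mul(Add(-60, -49), -9) = Mul(-109, -9) = 981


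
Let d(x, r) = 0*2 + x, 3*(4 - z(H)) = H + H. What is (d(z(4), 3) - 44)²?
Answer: 16384/9 ≈ 1820.4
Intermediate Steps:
z(H) = 4 - 2*H/3 (z(H) = 4 - (H + H)/3 = 4 - 2*H/3)
d(x, r) = x (d(x, r) = 0 + x = x)
(d(z(4), 3) - 44)² = ((4 - ⅔*4) - 44)² = ((4 - 8/3) - 44)² = (4/3 - 44)² = (-128/3)² = 16384/9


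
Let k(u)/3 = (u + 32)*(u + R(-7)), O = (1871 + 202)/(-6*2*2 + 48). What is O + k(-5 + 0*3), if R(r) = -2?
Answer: -3845/8 ≈ -480.63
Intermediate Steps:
O = 691/8 (O = 2073/(-12*2 + 48) = 2073/(-24 + 48) = 2073/24 = 2073*(1/24) = 691/8 ≈ 86.375)
k(u) = 3*(-2 + u)*(32 + u) (k(u) = 3*((u + 32)*(u - 2)) = 3*((32 + u)*(-2 + u)) = 3*((-2 + u)*(32 + u)) = 3*(-2 + u)*(32 + u))
O + k(-5 + 0*3) = 691/8 + (-192 + 3*(-5 + 0*3)**2 + 90*(-5 + 0*3)) = 691/8 + (-192 + 3*(-5 + 0)**2 + 90*(-5 + 0)) = 691/8 + (-192 + 3*(-5)**2 + 90*(-5)) = 691/8 + (-192 + 3*25 - 450) = 691/8 + (-192 + 75 - 450) = 691/8 - 567 = -3845/8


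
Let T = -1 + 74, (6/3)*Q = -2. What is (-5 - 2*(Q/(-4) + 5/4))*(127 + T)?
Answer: -1600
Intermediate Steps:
Q = -1 (Q = (1/2)*(-2) = -1)
T = 73
(-5 - 2*(Q/(-4) + 5/4))*(127 + T) = (-5 - 2*(-1/(-4) + 5/4))*(127 + 73) = (-5 - 2*(-1*(-1/4) + 5*(1/4)))*200 = (-5 - 2*(1/4 + 5/4))*200 = (-5 - 2*3/2)*200 = (-5 - 3)*200 = -8*200 = -1600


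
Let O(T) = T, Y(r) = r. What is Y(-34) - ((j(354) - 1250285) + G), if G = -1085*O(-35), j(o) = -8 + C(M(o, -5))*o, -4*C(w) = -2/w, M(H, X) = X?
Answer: 6061597/5 ≈ 1.2123e+6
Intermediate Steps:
C(w) = 1/(2*w) (C(w) = -(-1)/(2*w) = 1/(2*w))
j(o) = -8 - o/10 (j(o) = -8 + ((½)/(-5))*o = -8 + ((½)*(-⅕))*o = -8 - o/10)
G = 37975 (G = -1085*(-35) = 37975)
Y(-34) - ((j(354) - 1250285) + G) = -34 - (((-8 - ⅒*354) - 1250285) + 37975) = -34 - (((-8 - 177/5) - 1250285) + 37975) = -34 - ((-217/5 - 1250285) + 37975) = -34 - (-6251642/5 + 37975) = -34 - 1*(-6061767/5) = -34 + 6061767/5 = 6061597/5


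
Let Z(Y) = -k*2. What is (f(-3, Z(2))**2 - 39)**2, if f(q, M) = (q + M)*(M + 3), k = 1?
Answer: 196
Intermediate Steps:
Z(Y) = -2 (Z(Y) = -1*1*2 = -1*2 = -2)
f(q, M) = (3 + M)*(M + q) (f(q, M) = (M + q)*(3 + M) = (3 + M)*(M + q))
(f(-3, Z(2))**2 - 39)**2 = (((-2)**2 + 3*(-2) + 3*(-3) - 2*(-3))**2 - 39)**2 = ((4 - 6 - 9 + 6)**2 - 39)**2 = ((-5)**2 - 39)**2 = (25 - 39)**2 = (-14)**2 = 196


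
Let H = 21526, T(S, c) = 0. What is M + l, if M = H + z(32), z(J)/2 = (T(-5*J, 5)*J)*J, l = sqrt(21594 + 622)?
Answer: 21526 + 2*sqrt(5554) ≈ 21675.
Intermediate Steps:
l = 2*sqrt(5554) (l = sqrt(22216) = 2*sqrt(5554) ≈ 149.05)
z(J) = 0 (z(J) = 2*((0*J)*J) = 2*(0*J) = 2*0 = 0)
M = 21526 (M = 21526 + 0 = 21526)
M + l = 21526 + 2*sqrt(5554)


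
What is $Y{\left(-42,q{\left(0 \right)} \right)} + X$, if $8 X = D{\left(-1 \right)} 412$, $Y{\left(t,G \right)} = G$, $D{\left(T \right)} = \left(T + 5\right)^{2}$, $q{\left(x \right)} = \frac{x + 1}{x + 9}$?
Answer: $\frac{7417}{9} \approx 824.11$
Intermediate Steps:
$q{\left(x \right)} = \frac{1 + x}{9 + x}$
$D{\left(T \right)} = \left(5 + T\right)^{2}$
$X = 824$ ($X = \frac{\left(5 - 1\right)^{2} \cdot 412}{8} = \frac{4^{2} \cdot 412}{8} = \frac{16 \cdot 412}{8} = \frac{1}{8} \cdot 6592 = 824$)
$Y{\left(-42,q{\left(0 \right)} \right)} + X = \frac{1 + 0}{9 + 0} + 824 = \frac{1}{9} \cdot 1 + 824 = \frac{1}{9} + 824 = \frac{7417}{9}$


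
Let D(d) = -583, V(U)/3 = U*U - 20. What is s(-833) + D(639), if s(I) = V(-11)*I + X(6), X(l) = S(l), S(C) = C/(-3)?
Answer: -252984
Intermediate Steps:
V(U) = -60 + 3*U**2 (V(U) = 3*(U*U - 20) = 3*(U**2 - 20) = 3*(-20 + U**2) = -60 + 3*U**2)
S(C) = -C/3 (S(C) = C*(-1/3) = -C/3)
X(l) = -l/3
s(I) = -2 + 303*I (s(I) = (-60 + 3*(-11)**2)*I - 1/3*6 = (-60 + 3*121)*I - 2 = (-60 + 363)*I - 2 = 303*I - 2 = -2 + 303*I)
s(-833) + D(639) = (-2 + 303*(-833)) - 583 = (-2 - 252399) - 583 = -252401 - 583 = -252984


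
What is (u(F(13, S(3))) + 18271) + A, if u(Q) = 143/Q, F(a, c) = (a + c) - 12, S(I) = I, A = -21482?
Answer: -12701/4 ≈ -3175.3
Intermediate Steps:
F(a, c) = -12 + a + c
(u(F(13, S(3))) + 18271) + A = (143/(-12 + 13 + 3) + 18271) - 21482 = (143/4 + 18271) - 21482 = 73227/4 - 21482 = -12701/4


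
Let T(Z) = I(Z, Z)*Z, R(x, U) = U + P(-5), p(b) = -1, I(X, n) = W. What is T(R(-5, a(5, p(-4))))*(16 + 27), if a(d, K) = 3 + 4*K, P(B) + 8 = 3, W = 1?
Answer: -258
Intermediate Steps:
P(B) = -5 (P(B) = -8 + 3 = -5)
I(X, n) = 1
R(x, U) = -5 + U (R(x, U) = U - 5 = -5 + U)
T(Z) = Z (T(Z) = 1*Z = Z)
T(R(-5, a(5, p(-4))))*(16 + 27) = (-5 + (3 + 4*(-1)))*(16 + 27) = (-5 + (3 - 4))*43 = (-5 - 1)*43 = -6*43 = -258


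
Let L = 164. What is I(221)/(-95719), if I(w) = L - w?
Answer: 57/95719 ≈ 0.00059549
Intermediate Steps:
I(w) = 164 - w
I(221)/(-95719) = (164 - 1*221)/(-95719) = (164 - 221)*(-1/95719) = -57*(-1/95719) = 57/95719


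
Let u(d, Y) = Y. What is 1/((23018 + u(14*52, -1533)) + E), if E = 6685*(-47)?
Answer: -1/292710 ≈ -3.4163e-6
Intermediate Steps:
E = -314195
1/((23018 + u(14*52, -1533)) + E) = 1/((23018 - 1533) - 314195) = 1/(21485 - 314195) = 1/(-292710) = -1/292710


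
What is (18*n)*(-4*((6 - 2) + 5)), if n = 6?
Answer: -3888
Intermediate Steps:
(18*n)*(-4*((6 - 2) + 5)) = (18*6)*(-4*((6 - 2) + 5)) = 108*(-4*(4 + 5)) = 108*(-4*9) = 108*(-36) = -3888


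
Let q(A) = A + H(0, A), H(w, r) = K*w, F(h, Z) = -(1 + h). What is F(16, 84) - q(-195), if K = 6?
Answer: 178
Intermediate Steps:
F(h, Z) = -1 - h
H(w, r) = 6*w
q(A) = A (q(A) = A + 6*0 = A + 0 = A)
F(16, 84) - q(-195) = (-1 - 1*16) - 1*(-195) = (-1 - 16) + 195 = -17 + 195 = 178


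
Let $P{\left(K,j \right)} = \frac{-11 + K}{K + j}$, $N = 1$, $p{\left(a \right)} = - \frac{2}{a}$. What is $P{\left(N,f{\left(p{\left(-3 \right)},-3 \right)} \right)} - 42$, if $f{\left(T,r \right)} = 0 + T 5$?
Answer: $- \frac{576}{13} \approx -44.308$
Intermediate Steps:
$f{\left(T,r \right)} = 5 T$ ($f{\left(T,r \right)} = 0 + 5 T = 5 T$)
$P{\left(K,j \right)} = \frac{-11 + K}{K + j}$
$P{\left(N,f{\left(p{\left(-3 \right)},-3 \right)} \right)} - 42 = \frac{-11 + 1}{1 + 5 \left(- \frac{2}{-3}\right)} - 42 = \frac{1}{1 + 5 \left(\left(-2\right) \left(- \frac{1}{3}\right)\right)} \left(-10\right) - 42 = \frac{1}{1 + 5 \cdot \frac{2}{3}} \left(-10\right) - 42 = \frac{1}{1 + \frac{10}{3}} \left(-10\right) - 42 = \frac{1}{\frac{13}{3}} \left(-10\right) - 42 = \frac{3}{13} \left(-10\right) - 42 = - \frac{30}{13} - 42 = - \frac{576}{13}$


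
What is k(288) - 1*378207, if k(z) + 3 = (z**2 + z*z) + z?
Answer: -212034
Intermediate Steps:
k(z) = -3 + z + 2*z**2 (k(z) = -3 + ((z**2 + z*z) + z) = -3 + ((z**2 + z**2) + z) = -3 + (2*z**2 + z) = -3 + (z + 2*z**2) = -3 + z + 2*z**2)
k(288) - 1*378207 = (-3 + 288 + 2*288**2) - 1*378207 = (-3 + 288 + 2*82944) - 378207 = (-3 + 288 + 165888) - 378207 = 166173 - 378207 = -212034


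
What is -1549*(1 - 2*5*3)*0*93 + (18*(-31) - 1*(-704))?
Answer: 146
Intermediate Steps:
-1549*(1 - 2*5*3)*0*93 + (18*(-31) - 1*(-704)) = -1549*(1 - 10*3)*0*93 + (-558 + 704) = -1549*(1 - 30)*0*93 + 146 = -1549*(-29*0)*93 + 146 = -0*93 + 146 = -1549*0 + 146 = 0 + 146 = 146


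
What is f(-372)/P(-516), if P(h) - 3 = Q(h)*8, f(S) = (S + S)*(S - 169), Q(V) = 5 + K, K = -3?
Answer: 402504/19 ≈ 21184.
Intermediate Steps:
Q(V) = 2 (Q(V) = 5 - 3 = 2)
f(S) = 2*S*(-169 + S) (f(S) = (2*S)*(-169 + S) = 2*S*(-169 + S))
P(h) = 19 (P(h) = 3 + 2*8 = 3 + 16 = 19)
f(-372)/P(-516) = (2*(-372)*(-169 - 372))/19 = (2*(-372)*(-541))*(1/19) = 402504*(1/19) = 402504/19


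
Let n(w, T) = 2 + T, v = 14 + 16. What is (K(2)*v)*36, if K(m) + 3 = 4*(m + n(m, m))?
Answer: 22680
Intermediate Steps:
v = 30
K(m) = 5 + 8*m (K(m) = -3 + 4*(m + (2 + m)) = -3 + 4*(2 + 2*m) = -3 + (8 + 8*m) = 5 + 8*m)
(K(2)*v)*36 = ((5 + 8*2)*30)*36 = ((5 + 16)*30)*36 = (21*30)*36 = 630*36 = 22680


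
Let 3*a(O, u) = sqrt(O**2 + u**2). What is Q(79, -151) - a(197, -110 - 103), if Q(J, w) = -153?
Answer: -153 - sqrt(84178)/3 ≈ -249.71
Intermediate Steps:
a(O, u) = sqrt(O**2 + u**2)/3
Q(79, -151) - a(197, -110 - 103) = -153 - sqrt(197**2 + (-110 - 103)**2)/3 = -153 - sqrt(38809 + (-213)**2)/3 = -153 - sqrt(38809 + 45369)/3 = -153 - sqrt(84178)/3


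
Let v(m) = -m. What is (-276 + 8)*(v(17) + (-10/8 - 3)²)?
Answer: -1139/4 ≈ -284.75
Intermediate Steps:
(-276 + 8)*(v(17) + (-10/8 - 3)²) = (-276 + 8)*(-1*17 + (-10/8 - 3)²) = -268*(-17 + (-10*⅛ - 3)²) = -268*(-17 + (-5/4 - 3)²) = -268*(-17 + (-17/4)²) = -268*(-17 + 289/16) = -268*17/16 = -1139/4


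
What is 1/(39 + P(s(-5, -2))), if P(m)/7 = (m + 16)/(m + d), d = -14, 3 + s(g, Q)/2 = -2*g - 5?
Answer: 1/25 ≈ 0.040000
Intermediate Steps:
s(g, Q) = -16 - 4*g (s(g, Q) = -6 + 2*(-2*g - 5) = -6 + 2*(-5 - 2*g) = -6 + (-10 - 4*g) = -16 - 4*g)
P(m) = 7*(16 + m)/(-14 + m) (P(m) = 7*((m + 16)/(m - 14)) = 7*((16 + m)/(-14 + m)) = 7*(16 + m)/(-14 + m))
1/(39 + P(s(-5, -2))) = 1/(39 + 7*(16 + (-16 - 4*(-5)))/(-14 + (-16 - 4*(-5)))) = 1/(39 + 7*(16 + (-16 + 20))/(-14 + (-16 + 20))) = 1/(39 + 7*(16 + 4)/(-14 + 4)) = 1/(39 + 7*20/(-10)) = 1/(39 + 7*(-⅒)*20) = 1/(39 - 14) = 1/25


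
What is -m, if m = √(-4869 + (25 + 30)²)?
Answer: -2*I*√461 ≈ -42.942*I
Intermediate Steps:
m = 2*I*√461 (m = √(-4869 + 55²) = √(-4869 + 3025) = √(-1844) = 2*I*√461 ≈ 42.942*I)
-m = -2*I*√461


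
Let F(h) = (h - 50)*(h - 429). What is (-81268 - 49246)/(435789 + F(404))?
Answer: -130514/426939 ≈ -0.30570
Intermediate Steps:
F(h) = (-429 + h)*(-50 + h) (F(h) = (-50 + h)*(-429 + h) = (-429 + h)*(-50 + h))
(-81268 - 49246)/(435789 + F(404)) = (-81268 - 49246)/(435789 + (21450 + 404² - 479*404)) = -130514/(435789 + (21450 + 163216 - 193516)) = -130514/(435789 - 8850) = -130514/426939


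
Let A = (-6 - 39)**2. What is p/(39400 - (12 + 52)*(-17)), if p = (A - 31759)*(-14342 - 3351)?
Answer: 263041831/20244 ≈ 12994.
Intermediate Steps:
A = 2025 (A = (-45)**2 = 2025)
p = 526083662 (p = (2025 - 31759)*(-14342 - 3351) = -29734*(-17693) = 526083662)
p/(39400 - (12 + 52)*(-17)) = 526083662/(39400 - (12 + 52)*(-17)) = 526083662/(39400 - 64*(-17)) = 526083662/(39400 - 1*(-1088)) = 526083662/(39400 + 1088) = 526083662/40488 = 526083662*(1/40488) = 263041831/20244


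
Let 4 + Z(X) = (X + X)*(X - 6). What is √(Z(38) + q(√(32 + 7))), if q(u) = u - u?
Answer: 2*√607 ≈ 49.275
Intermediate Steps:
Z(X) = -4 + 2*X*(-6 + X) (Z(X) = -4 + (X + X)*(X - 6) = -4 + (2*X)*(-6 + X) = -4 + 2*X*(-6 + X))
q(u) = 0
√(Z(38) + q(√(32 + 7))) = √((-4 - 12*38 + 2*38²) + 0) = √((-4 - 456 + 2*1444) + 0) = √((-4 - 456 + 2888) + 0) = √(2428 + 0) = √2428 = 2*√607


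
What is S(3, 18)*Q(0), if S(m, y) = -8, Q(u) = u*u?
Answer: 0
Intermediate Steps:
Q(u) = u**2
S(3, 18)*Q(0) = -8*0**2 = -8*0 = 0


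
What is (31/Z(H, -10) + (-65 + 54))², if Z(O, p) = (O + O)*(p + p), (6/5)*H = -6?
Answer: 4704561/40000 ≈ 117.61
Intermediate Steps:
H = -5 (H = (⅚)*(-6) = -5)
Z(O, p) = 4*O*p (Z(O, p) = (2*O)*(2*p) = 4*O*p)
(31/Z(H, -10) + (-65 + 54))² = (31/((4*(-5)*(-10))) + (-65 + 54))² = (31/200 - 11)² = (-2169/200)² = 4704561/40000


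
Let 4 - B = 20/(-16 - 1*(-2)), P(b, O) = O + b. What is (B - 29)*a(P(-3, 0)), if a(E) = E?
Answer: 495/7 ≈ 70.714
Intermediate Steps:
B = 38/7 (B = 4 - 20/(-16 - 1*(-2)) = 4 - 20/(-16 + 2) = 4 - 20/(-14) = 4 - 20*(-1)/14 = 4 - 1*(-10/7) = 4 + 10/7 = 38/7 ≈ 5.4286)
(B - 29)*a(P(-3, 0)) = (38/7 - 29)*(0 - 3) = -165/7*(-3) = 495/7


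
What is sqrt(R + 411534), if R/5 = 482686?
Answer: 2*sqrt(706241) ≈ 1680.8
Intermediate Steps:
R = 2413430 (R = 5*482686 = 2413430)
sqrt(R + 411534) = sqrt(2413430 + 411534) = sqrt(2824964) = 2*sqrt(706241)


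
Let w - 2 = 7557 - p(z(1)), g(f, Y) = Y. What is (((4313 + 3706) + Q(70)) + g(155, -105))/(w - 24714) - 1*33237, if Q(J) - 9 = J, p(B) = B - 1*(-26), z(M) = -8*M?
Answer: -570786994/17173 ≈ -33237.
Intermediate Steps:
p(B) = 26 + B (p(B) = B + 26 = 26 + B)
Q(J) = 9 + J
w = 7541 (w = 2 + (7557 - (26 - 8*1)) = 2 + (7557 - (26 - 8)) = 2 + (7557 - 1*18) = 2 + (7557 - 18) = 2 + 7539 = 7541)
(((4313 + 3706) + Q(70)) + g(155, -105))/(w - 24714) - 1*33237 = (((4313 + 3706) + (9 + 70)) - 105)/(7541 - 24714) - 1*33237 = ((8019 + 79) - 105)/(-17173) - 33237 = (8098 - 105)*(-1/17173) - 33237 = 7993*(-1/17173) - 33237 = -7993/17173 - 33237 = -570786994/17173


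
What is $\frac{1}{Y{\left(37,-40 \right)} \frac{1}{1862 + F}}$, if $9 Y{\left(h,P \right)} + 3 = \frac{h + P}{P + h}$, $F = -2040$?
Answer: $801$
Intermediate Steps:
$Y{\left(h,P \right)} = - \frac{2}{9}$ ($Y{\left(h,P \right)} = - \frac{1}{3} + \frac{\left(h + P\right) \frac{1}{P + h}}{9} = - \frac{1}{3} + \frac{\left(P + h\right) \frac{1}{P + h}}{9} = - \frac{1}{3} + \frac{1}{9} \cdot 1 = - \frac{1}{3} + \frac{1}{9} = - \frac{2}{9}$)
$\frac{1}{Y{\left(37,-40 \right)} \frac{1}{1862 + F}} = \frac{1}{\left(- \frac{2}{9}\right) \frac{1}{1862 - 2040}} = \frac{1}{\left(- \frac{2}{9}\right) \frac{1}{-178}} = \frac{1}{\left(- \frac{2}{9}\right) \left(- \frac{1}{178}\right)} = \frac{1}{\frac{1}{801}} = 801$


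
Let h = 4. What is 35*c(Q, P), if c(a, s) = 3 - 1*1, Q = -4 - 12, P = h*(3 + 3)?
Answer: 70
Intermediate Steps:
P = 24 (P = 4*(3 + 3) = 4*6 = 24)
Q = -16
c(a, s) = 2 (c(a, s) = 3 - 1 = 2)
35*c(Q, P) = 35*2 = 70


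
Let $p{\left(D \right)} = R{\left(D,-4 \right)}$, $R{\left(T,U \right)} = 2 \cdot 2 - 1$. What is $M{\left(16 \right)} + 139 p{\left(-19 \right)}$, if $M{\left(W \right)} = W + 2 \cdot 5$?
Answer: $443$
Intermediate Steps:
$R{\left(T,U \right)} = 3$ ($R{\left(T,U \right)} = 4 - 1 = 3$)
$p{\left(D \right)} = 3$
$M{\left(W \right)} = 10 + W$ ($M{\left(W \right)} = W + 10 = 10 + W$)
$M{\left(16 \right)} + 139 p{\left(-19 \right)} = \left(10 + 16\right) + 139 \cdot 3 = 26 + 417 = 443$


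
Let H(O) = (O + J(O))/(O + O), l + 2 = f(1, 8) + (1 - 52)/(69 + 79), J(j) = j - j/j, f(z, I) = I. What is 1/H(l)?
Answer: 837/763 ≈ 1.0970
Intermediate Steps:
J(j) = -1 + j (J(j) = j - 1*1 = j - 1 = -1 + j)
l = 837/148 (l = -2 + (8 + (1 - 52)/(69 + 79)) = -2 + (8 - 51/148) = -2 + 1133/148 = 837/148 ≈ 5.6554)
H(O) = (-1 + 2*O)/(2*O) (H(O) = (O + (-1 + O))/(O + O) = (-1 + 2*O)/((2*O)) = (-1 + 2*O)*(1/(2*O)) = (-1 + 2*O)/(2*O))
1/H(l) = 1/((-1/2 + 837/148)/(837/148)) = 1/((148/837)*(763/148)) = 1/(763/837) = 837/763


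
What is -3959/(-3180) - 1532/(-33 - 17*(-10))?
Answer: -4329377/435660 ≈ -9.9375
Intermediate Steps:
-3959/(-3180) - 1532/(-33 - 17*(-10)) = -3959*(-1/3180) - 1532/(-33 + 170) = 3959/3180 - 1532/137 = -4329377/435660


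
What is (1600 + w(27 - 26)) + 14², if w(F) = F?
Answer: 1797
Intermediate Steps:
(1600 + w(27 - 26)) + 14² = (1600 + (27 - 26)) + 14² = (1600 + 1) + 196 = 1601 + 196 = 1797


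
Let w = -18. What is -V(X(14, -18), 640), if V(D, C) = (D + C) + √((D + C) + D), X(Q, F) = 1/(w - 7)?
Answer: -15999/25 - √15998/5 ≈ -665.26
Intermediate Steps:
X(Q, F) = -1/25 (X(Q, F) = 1/(-18 - 7) = 1/(-25) = -1/25)
V(D, C) = C + D + √(C + 2*D) (V(D, C) = (C + D) + √((C + D) + D) = (C + D) + √(C + 2*D) = C + D + √(C + 2*D))
-V(X(14, -18), 640) = -(640 - 1/25 + √(640 + 2*(-1/25))) = -(640 - 1/25 + √(640 - 2/25)) = -(640 - 1/25 + √(15998/25)) = -(640 - 1/25 + √15998/5) = -(15999/25 + √15998/5) = -15999/25 - √15998/5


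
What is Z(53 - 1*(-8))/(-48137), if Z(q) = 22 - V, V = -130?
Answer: -152/48137 ≈ -0.0031577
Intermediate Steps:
Z(q) = 152 (Z(q) = 22 - 1*(-130) = 22 + 130 = 152)
Z(53 - 1*(-8))/(-48137) = 152/(-48137) = 152*(-1/48137) = -152/48137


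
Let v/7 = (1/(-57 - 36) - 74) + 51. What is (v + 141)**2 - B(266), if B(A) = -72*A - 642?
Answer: 174683995/8649 ≈ 20197.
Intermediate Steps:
v = -14980/93 (v = 7*((1/(-57 - 36) - 74) + 51) = 7*((1/(-93) - 74) + 51) = 7*((-1/93 - 74) + 51) = 7*(-6883/93 + 51) = 7*(-2140/93) = -14980/93 ≈ -161.08)
B(A) = -642 - 72*A
(v + 141)**2 - B(266) = (-14980/93 + 141)**2 - (-642 - 72*266) = (-1867/93)**2 - (-642 - 19152) = 3485689/8649 - 1*(-19794) = 3485689/8649 + 19794 = 174683995/8649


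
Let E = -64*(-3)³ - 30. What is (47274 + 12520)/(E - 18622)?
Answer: -29897/8462 ≈ -3.5331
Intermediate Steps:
E = 1698 (E = -64*(-27) - 30 = 1728 - 30 = 1698)
(47274 + 12520)/(E - 18622) = (47274 + 12520)/(1698 - 18622) = 59794/(-16924) = 59794*(-1/16924) = -29897/8462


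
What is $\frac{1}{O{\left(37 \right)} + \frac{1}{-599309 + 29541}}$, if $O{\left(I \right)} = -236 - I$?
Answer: $- \frac{569768}{155546665} \approx -0.003663$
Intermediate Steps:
$\frac{1}{O{\left(37 \right)} + \frac{1}{-599309 + 29541}} = \frac{1}{\left(-236 - 37\right) + \frac{1}{-599309 + 29541}} = \frac{1}{\left(-236 - 37\right) + \frac{1}{-569768}} = \frac{1}{-273 - \frac{1}{569768}} = \frac{1}{- \frac{155546665}{569768}} = - \frac{569768}{155546665}$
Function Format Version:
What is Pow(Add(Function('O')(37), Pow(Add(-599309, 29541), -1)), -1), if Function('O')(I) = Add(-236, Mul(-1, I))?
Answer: Rational(-569768, 155546665) ≈ -0.0036630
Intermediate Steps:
Pow(Add(Function('O')(37), Pow(Add(-599309, 29541), -1)), -1) = Pow(Add(Add(-236, Mul(-1, 37)), Pow(Add(-599309, 29541), -1)), -1) = Pow(Add(Add(-236, -37), Pow(-569768, -1)), -1) = Pow(Add(-273, Rational(-1, 569768)), -1) = Pow(Rational(-155546665, 569768), -1) = Rational(-569768, 155546665)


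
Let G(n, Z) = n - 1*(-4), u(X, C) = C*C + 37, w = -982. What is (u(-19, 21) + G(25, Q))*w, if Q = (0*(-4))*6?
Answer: -497874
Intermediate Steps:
Q = 0 (Q = 0*6 = 0)
u(X, C) = 37 + C² (u(X, C) = C² + 37 = 37 + C²)
G(n, Z) = 4 + n (G(n, Z) = n + 4 = 4 + n)
(u(-19, 21) + G(25, Q))*w = ((37 + 21²) + (4 + 25))*(-982) = ((37 + 441) + 29)*(-982) = (478 + 29)*(-982) = 507*(-982) = -497874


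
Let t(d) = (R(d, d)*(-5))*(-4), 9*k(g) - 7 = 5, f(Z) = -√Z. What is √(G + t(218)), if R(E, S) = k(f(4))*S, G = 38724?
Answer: 2*√100209/3 ≈ 211.04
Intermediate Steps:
k(g) = 4/3 (k(g) = 7/9 + (⅑)*5 = 7/9 + 5/9 = 4/3)
R(E, S) = 4*S/3
t(d) = 80*d/3 (t(d) = ((4*d/3)*(-5))*(-4) = -20*d/3*(-4) = 80*d/3)
√(G + t(218)) = √(38724 + (80/3)*218) = √(38724 + 17440/3) = √(133612/3) = 2*√100209/3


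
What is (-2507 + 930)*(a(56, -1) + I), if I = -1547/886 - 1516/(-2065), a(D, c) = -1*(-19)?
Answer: -51900380487/1829590 ≈ -28367.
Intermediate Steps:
a(D, c) = 19
I = -1851379/1829590 (I = -1547*1/886 - 1516*(-1/2065) = -1547/886 + 1516/2065 = -1851379/1829590 ≈ -1.0119)
(-2507 + 930)*(a(56, -1) + I) = (-2507 + 930)*(19 - 1851379/1829590) = -1577*32910831/1829590 = -51900380487/1829590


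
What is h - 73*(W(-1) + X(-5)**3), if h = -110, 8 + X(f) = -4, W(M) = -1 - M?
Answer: 126034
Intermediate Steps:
X(f) = -12 (X(f) = -8 - 4 = -12)
h - 73*(W(-1) + X(-5)**3) = -110 - 73*((-1 - 1*(-1)) + (-12)**3) = -110 - 73*((-1 + 1) - 1728) = -110 - 73*(0 - 1728) = -110 - 73*(-1728) = -110 + 126144 = 126034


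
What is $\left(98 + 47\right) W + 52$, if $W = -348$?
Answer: $-50408$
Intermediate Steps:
$\left(98 + 47\right) W + 52 = \left(98 + 47\right) \left(-348\right) + 52 = 145 \left(-348\right) + 52 = -50460 + 52 = -50408$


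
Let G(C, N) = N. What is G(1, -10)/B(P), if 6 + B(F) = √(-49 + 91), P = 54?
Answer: -10 - 5*√42/3 ≈ -20.801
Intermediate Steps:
B(F) = -6 + √42 (B(F) = -6 + √(-49 + 91) = -6 + √42)
G(1, -10)/B(P) = -10/(-6 + √42)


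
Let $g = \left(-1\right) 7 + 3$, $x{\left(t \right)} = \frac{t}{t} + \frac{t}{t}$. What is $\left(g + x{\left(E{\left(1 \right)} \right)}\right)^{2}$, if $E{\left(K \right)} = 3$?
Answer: $4$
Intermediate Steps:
$x{\left(t \right)} = 2$ ($x{\left(t \right)} = 1 + 1 = 2$)
$g = -4$ ($g = -7 + 3 = -4$)
$\left(g + x{\left(E{\left(1 \right)} \right)}\right)^{2} = \left(-4 + 2\right)^{2} = \left(-2\right)^{2} = 4$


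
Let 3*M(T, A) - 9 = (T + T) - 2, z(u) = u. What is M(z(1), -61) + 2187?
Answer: 2190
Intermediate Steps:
M(T, A) = 7/3 + 2*T/3 (M(T, A) = 3 + ((T + T) - 2)/3 = 3 + (2*T - 2)/3 = 3 + (-2 + 2*T)/3 = 3 + (-⅔ + 2*T/3) = 7/3 + 2*T/3)
M(z(1), -61) + 2187 = (7/3 + (⅔)*1) + 2187 = (7/3 + ⅔) + 2187 = 3 + 2187 = 2190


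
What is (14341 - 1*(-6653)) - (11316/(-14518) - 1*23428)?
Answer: 322464956/7259 ≈ 44423.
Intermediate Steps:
(14341 - 1*(-6653)) - (11316/(-14518) - 1*23428) = (14341 + 6653) - (11316*(-1/14518) - 23428) = 20994 - (-5658/7259 - 23428) = 20994 - 1*(-170069510/7259) = 20994 + 170069510/7259 = 322464956/7259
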